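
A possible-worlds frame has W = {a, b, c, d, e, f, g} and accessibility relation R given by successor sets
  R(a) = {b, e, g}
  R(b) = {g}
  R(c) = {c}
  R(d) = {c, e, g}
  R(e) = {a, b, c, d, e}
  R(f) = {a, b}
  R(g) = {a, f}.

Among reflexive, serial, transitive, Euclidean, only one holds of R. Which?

Reflexive: no — a is not related to itself.
Serial: yes — every world has a successor (e.g. a R b).
Transitive: no — a R e and e R c, but not a R c.
Euclidean: no — a R b and a R e, but not b R e.
Only serial holds.

serial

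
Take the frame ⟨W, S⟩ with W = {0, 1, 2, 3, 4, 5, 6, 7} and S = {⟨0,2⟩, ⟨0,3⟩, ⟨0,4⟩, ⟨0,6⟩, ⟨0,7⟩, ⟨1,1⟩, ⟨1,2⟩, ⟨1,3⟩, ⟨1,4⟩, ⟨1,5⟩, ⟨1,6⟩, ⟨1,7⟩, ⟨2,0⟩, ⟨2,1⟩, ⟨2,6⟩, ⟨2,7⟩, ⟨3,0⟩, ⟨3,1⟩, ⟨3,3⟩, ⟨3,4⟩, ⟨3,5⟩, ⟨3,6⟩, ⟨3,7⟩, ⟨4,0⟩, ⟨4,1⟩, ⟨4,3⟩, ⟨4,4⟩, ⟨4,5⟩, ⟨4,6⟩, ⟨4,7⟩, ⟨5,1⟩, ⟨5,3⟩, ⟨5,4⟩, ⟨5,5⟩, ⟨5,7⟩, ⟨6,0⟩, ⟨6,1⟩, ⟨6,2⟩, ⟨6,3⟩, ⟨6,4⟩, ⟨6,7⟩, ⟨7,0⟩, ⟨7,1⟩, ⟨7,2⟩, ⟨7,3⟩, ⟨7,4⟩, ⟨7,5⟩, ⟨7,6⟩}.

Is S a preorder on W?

No

Reflexive: no — 0 is not related to itself.
Transitive: no — 0 S 2 and 2 S 1, but not 0 S 1.
So S is not a preorder.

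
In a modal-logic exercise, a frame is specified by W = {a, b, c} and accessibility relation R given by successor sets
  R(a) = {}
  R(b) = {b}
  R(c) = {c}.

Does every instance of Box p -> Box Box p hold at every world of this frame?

Yes

The schema 4 characterises exactly the transitive frames.
Transitive: yes — every two-step R-path is closed by a direct edge.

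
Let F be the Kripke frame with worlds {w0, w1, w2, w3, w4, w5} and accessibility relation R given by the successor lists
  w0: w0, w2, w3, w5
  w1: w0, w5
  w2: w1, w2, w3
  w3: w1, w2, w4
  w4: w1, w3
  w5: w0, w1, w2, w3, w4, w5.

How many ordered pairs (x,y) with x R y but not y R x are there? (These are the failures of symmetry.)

Enumerating: (w0,w2), (w0,w3), (w1,w0), (w2,w1), (w3,w1), (w4,w1), (w5,w2), (w5,w3), (w5,w4).

9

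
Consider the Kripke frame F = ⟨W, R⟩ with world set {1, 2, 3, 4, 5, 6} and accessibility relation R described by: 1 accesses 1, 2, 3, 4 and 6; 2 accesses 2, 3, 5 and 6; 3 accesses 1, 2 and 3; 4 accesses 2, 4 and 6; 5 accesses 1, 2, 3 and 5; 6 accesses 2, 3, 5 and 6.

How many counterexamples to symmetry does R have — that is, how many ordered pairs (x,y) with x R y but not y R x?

9

Enumerating: (1,2), (1,4), (1,6), (4,2), (4,6), (5,1), (5,3), (6,3), (6,5).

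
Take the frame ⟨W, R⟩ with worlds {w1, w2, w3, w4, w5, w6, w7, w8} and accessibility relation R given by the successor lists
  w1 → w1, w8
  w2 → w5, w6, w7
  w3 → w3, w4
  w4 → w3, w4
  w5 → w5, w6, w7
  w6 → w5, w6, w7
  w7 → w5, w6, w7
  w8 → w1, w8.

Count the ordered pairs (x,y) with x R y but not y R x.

Enumerating: (w2,w5), (w2,w6), (w2,w7).

3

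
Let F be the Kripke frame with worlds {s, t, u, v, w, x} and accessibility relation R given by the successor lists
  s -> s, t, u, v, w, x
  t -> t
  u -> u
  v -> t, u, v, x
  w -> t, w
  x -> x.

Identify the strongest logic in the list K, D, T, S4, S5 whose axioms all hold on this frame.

S4

Serial (axiom D): yes — every world has a successor (e.g. s R s).
Reflexive (axiom T): yes — every world is R-related to itself.
Transitive (axiom 4): yes — every two-step R-path is closed by a direct edge.
Euclidean (axiom 5): no — s R t and s R u, but not t R u.
So F validates K, D, T, S4; S5 would additionally require R to be Euclidean. The strongest is S4.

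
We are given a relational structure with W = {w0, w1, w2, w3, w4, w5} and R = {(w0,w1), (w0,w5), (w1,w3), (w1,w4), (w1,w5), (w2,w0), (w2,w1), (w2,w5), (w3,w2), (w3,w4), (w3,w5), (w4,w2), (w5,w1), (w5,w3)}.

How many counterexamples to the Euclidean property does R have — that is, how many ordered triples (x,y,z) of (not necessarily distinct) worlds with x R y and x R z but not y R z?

Enumerating: (w0,w1,w1), (w0,w5,w5), (w1,w3,w3), (w1,w4,w3), (w1,w4,w4), (w1,w4,w5), (w1,w5,w4), (w1,w5,w5), (w2,w0,w0), (w2,w1,w0), (w2,w1,w1), (w2,w5,w0), … and 12 more.
Total: 24.

24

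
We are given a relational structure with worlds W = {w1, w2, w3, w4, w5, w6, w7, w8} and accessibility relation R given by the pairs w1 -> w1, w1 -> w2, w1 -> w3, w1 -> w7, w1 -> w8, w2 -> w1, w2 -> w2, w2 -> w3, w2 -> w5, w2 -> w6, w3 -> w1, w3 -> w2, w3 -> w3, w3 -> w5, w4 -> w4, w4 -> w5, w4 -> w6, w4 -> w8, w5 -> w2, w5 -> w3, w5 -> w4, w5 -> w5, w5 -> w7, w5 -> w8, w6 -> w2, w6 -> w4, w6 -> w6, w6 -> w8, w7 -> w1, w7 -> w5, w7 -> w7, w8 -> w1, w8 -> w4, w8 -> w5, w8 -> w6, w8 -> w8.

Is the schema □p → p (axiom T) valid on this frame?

Axiom T corresponds to the accessibility relation being reflexive.
Reflexive: yes — every world is R-related to itself.

Yes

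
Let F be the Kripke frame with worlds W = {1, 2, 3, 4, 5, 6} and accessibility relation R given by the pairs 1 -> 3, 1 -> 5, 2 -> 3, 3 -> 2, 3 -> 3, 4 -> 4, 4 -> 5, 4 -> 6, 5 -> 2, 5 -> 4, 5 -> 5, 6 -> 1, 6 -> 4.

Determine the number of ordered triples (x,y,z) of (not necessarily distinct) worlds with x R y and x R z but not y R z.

Enumerating: (1,3,5), (1,5,3), (3,2,2), (4,5,6), (4,6,5), (4,6,6), (5,2,2), (5,2,4), (5,2,5), (5,4,2), (6,1,1), (6,1,4), (6,4,1).

13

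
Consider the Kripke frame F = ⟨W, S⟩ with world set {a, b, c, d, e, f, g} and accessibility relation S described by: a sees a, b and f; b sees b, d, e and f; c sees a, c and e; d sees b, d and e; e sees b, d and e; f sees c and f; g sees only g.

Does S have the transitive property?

Transitive: no — a S b and b S d, but not a S d.

No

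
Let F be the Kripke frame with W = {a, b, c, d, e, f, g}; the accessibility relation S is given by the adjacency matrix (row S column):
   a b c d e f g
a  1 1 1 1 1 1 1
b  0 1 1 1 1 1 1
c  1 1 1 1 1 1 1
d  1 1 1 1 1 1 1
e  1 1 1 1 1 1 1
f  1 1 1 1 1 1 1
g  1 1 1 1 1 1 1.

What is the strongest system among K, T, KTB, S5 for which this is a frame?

T

Reflexive (axiom T): yes — every world is S-related to itself.
Symmetric (axiom B): no — a S b but not b S a.
Euclidean (axiom 5): no — c S b and c S a, but not b S a.
So F validates K, T; KTB would additionally require S to be symmetric. The strongest is T.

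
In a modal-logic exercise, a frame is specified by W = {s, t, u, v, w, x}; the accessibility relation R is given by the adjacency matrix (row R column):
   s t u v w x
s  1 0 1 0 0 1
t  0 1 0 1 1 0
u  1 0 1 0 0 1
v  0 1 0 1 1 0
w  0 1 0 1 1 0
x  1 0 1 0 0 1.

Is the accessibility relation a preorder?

Reflexive: yes — every world is R-related to itself.
Transitive: yes — every two-step R-path is closed by a direct edge.
So R is a preorder.

Yes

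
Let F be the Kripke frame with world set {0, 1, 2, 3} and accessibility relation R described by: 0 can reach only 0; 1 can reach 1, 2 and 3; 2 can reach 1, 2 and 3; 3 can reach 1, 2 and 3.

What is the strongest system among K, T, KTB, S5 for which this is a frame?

Reflexive (axiom T): yes — every world is R-related to itself.
Symmetric (axiom B): yes — every pair in R has its reverse in R.
Euclidean (axiom 5): yes — any two successors of a common world are R-related.
So F validates K, T, KTB, S5. The strongest is S5.

S5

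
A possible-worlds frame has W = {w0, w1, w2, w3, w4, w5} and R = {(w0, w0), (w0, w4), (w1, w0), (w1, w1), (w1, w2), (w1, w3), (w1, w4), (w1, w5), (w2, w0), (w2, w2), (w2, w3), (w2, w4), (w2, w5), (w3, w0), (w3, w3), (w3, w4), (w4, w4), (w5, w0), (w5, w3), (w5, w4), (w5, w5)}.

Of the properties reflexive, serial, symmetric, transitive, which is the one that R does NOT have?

Reflexive: yes — every world is R-related to itself.
Serial: yes — every world has a successor (e.g. w0 R w0).
Symmetric: no — w0 R w4 but not w4 R w0.
Transitive: yes — every two-step R-path is closed by a direct edge.
Only symmetric fails.

symmetric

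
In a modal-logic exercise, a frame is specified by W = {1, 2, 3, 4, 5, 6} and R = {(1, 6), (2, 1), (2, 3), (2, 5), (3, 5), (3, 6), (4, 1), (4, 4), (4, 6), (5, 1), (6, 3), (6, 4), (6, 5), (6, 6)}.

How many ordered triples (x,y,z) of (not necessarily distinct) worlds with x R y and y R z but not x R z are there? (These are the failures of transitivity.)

Enumerating: (1,6,3), (1,6,4), (1,6,5), (2,1,6), (2,3,6), (3,5,1), (3,6,3), (3,6,4), (4,6,3), (4,6,5), (5,1,6), (6,4,1), (6,5,1).

13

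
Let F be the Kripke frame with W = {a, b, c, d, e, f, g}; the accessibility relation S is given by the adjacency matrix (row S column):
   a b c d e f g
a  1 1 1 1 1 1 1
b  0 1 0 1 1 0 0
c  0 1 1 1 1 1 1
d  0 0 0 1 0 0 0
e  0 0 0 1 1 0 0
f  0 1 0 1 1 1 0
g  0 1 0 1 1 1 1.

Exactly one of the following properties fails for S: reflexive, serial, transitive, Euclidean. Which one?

Reflexive: yes — every world is S-related to itself.
Serial: yes — every world has a successor (e.g. a S a).
Transitive: yes — every two-step S-path is closed by a direct edge.
Euclidean: no — a S b and a S c, but not b S c.
Only Euclidean fails.

Euclidean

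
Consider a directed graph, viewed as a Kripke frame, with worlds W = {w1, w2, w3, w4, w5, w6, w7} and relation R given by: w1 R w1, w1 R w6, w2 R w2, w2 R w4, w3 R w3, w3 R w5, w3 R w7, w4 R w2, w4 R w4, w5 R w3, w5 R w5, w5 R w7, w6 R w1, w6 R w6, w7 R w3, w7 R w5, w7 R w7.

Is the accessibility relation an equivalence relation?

Reflexive: yes — every world is R-related to itself.
Symmetric: yes — every pair in R has its reverse in R.
Transitive: yes — every two-step R-path is closed by a direct edge.
So R is an equivalence relation.

Yes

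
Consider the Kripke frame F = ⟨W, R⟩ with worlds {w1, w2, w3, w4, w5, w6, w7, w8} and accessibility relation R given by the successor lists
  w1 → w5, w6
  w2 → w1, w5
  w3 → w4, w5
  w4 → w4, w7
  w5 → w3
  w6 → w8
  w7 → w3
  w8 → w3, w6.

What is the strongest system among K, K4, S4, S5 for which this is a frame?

Transitive (axiom 4): no — w1 R w5 and w5 R w3, but not w1 R w3.
Reflexive (axiom T): no — w1 is not related to itself.
Euclidean (axiom 5): no — w1 R w5 and w1 R w6, but not w5 R w6.
So F validates K; K4 would additionally require R to be transitive. The strongest is K.

K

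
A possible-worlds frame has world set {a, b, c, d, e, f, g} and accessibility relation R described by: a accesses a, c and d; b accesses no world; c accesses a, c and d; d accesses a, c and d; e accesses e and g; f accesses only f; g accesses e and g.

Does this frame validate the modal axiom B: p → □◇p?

Yes

By correspondence theory, B is valid on a frame iff R is symmetric.
Symmetric: yes — every pair in R has its reverse in R.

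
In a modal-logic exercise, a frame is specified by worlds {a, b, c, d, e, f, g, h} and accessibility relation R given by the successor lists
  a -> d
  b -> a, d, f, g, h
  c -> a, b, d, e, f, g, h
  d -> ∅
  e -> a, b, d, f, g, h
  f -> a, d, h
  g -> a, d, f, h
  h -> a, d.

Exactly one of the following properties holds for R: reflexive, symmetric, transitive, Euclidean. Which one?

transitive

Reflexive: no — a is not related to itself.
Symmetric: no — a R d but not d R a.
Transitive: yes — every two-step R-path is closed by a direct edge.
Euclidean: no — b R a and b R f, but not a R f.
Only transitive holds.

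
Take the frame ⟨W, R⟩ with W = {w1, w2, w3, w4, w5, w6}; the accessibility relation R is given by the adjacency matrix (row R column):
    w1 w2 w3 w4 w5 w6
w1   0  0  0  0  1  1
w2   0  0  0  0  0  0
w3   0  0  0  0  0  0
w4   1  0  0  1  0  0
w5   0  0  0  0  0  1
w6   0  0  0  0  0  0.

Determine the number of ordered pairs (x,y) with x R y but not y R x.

Enumerating: (w1,w5), (w1,w6), (w4,w1), (w5,w6).

4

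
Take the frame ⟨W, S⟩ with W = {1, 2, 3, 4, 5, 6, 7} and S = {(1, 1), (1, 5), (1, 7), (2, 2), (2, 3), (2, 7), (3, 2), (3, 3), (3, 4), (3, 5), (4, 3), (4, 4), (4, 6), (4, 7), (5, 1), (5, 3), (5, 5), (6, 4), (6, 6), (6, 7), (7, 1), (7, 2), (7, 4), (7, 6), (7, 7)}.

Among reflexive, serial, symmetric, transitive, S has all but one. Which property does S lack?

Reflexive: yes — every world is S-related to itself.
Serial: yes — every world has a successor (e.g. 1 S 1).
Symmetric: yes — every pair in S has its reverse in S.
Transitive: no — 1 S 5 and 5 S 3, but not 1 S 3.
Only transitive fails.

transitive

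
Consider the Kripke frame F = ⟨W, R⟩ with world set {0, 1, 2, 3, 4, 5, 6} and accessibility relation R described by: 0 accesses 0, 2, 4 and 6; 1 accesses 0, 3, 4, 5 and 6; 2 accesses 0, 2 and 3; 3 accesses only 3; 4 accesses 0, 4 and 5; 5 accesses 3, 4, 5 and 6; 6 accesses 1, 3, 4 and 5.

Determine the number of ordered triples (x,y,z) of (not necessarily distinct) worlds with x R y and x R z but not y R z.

Enumerating: (0,2,4), (0,2,6), (0,4,2), (0,4,6), (0,6,0), (0,6,2), (0,6,6), (1,0,3), (1,0,5), (1,3,0), (1,3,4), (1,3,5), … and 24 more.
Total: 36.

36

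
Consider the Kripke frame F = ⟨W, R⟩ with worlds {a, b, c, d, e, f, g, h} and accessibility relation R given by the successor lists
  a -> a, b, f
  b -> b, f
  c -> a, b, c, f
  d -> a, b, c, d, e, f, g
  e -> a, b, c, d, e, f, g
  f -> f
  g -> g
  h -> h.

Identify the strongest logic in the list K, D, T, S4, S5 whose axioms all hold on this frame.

Serial (axiom D): yes — every world has a successor (e.g. a R a).
Reflexive (axiom T): yes — every world is R-related to itself.
Transitive (axiom 4): yes — every two-step R-path is closed by a direct edge.
Euclidean (axiom 5): no — a R f and a R b, but not f R b.
So F validates K, D, T, S4; S5 would additionally require R to be Euclidean. The strongest is S4.

S4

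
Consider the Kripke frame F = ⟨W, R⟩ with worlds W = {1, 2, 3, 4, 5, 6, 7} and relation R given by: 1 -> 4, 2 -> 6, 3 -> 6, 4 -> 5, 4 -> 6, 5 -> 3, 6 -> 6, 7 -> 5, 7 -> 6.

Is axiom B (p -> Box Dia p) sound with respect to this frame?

Axiom B corresponds to the accessibility relation being symmetric.
Symmetric: no — 1 R 4 but not 4 R 1.

No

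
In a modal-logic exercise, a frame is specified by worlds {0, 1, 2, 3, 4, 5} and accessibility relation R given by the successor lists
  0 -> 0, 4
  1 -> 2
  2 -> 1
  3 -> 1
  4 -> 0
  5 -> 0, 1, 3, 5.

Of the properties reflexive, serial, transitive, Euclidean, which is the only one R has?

serial

Reflexive: no — 1 is not related to itself.
Serial: yes — every world has a successor (e.g. 0 R 0).
Transitive: no — 3 R 1 and 1 R 2, but not 3 R 2.
Euclidean: no — 5 R 0 and 5 R 1, but not 0 R 1.
Only serial holds.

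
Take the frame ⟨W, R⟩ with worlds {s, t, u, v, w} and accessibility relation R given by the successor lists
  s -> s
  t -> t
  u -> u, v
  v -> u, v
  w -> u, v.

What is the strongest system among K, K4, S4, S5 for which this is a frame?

Transitive (axiom 4): yes — every two-step R-path is closed by a direct edge.
Reflexive (axiom T): no — w is not related to itself.
Euclidean (axiom 5): yes — any two successors of a common world are R-related.
So F validates K, K4; S4 would additionally require R to be reflexive. The strongest is K4.

K4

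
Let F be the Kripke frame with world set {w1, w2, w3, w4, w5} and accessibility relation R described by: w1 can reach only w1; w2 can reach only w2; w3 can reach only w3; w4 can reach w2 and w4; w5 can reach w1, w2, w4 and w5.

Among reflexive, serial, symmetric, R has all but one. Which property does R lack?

Reflexive: yes — every world is R-related to itself.
Serial: yes — every world has a successor (e.g. w1 R w1).
Symmetric: no — w4 R w2 but not w2 R w4.
Only symmetric fails.

symmetric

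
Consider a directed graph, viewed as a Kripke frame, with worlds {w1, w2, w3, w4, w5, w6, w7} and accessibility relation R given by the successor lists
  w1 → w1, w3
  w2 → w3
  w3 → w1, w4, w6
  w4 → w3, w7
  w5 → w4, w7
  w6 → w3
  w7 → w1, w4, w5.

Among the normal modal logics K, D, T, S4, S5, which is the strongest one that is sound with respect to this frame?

D

Serial (axiom D): yes — every world has a successor (e.g. w1 R w1).
Reflexive (axiom T): no — w2 is not related to itself.
Transitive (axiom 4): no — w1 R w3 and w3 R w4, but not w1 R w4.
Euclidean (axiom 5): no — w3 R w1 and w3 R w4, but not w1 R w4.
So F validates K, D; T would additionally require R to be reflexive. The strongest is D.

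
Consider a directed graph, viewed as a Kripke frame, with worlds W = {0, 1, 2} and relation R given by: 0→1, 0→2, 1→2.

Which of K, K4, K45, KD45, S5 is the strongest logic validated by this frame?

Transitive (axiom 4): yes — every two-step R-path is closed by a direct edge.
Euclidean (axiom 5): no — 0 R 2 and 0 R 1, but not 2 R 1.
Serial (axiom D): no — 2 has no R-successor.
Reflexive (axiom T): no — 0 is not related to itself.
So F validates K, K4; K45 would additionally require R to be Euclidean. The strongest is K4.

K4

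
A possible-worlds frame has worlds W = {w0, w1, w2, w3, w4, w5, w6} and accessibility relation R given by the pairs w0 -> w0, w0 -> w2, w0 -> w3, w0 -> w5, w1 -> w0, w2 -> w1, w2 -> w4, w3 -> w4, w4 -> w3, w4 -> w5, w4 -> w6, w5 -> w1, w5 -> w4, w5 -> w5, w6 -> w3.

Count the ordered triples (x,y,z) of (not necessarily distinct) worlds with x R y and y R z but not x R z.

Enumerating: (w0,w2,w1), (w0,w2,w4), (w0,w3,w4), (w0,w5,w1), (w0,w5,w4), (w1,w0,w2), (w1,w0,w3), (w1,w0,w5), (w2,w1,w0), (w2,w4,w3), (w2,w4,w5), (w2,w4,w6), … and 10 more.
Total: 22.

22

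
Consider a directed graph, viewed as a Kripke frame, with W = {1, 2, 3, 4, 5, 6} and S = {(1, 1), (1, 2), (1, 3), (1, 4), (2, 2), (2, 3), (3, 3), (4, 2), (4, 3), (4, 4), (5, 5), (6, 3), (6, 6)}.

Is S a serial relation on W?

Yes

Serial: yes — every world has a successor (e.g. 1 S 1).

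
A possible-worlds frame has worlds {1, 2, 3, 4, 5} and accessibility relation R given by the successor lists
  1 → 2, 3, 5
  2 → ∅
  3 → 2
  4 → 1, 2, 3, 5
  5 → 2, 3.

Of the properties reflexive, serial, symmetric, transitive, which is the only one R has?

Reflexive: no — 1 is not related to itself.
Serial: no — 2 has no R-successor.
Symmetric: no — 1 R 2 but not 2 R 1.
Transitive: yes — every two-step R-path is closed by a direct edge.
Only transitive holds.

transitive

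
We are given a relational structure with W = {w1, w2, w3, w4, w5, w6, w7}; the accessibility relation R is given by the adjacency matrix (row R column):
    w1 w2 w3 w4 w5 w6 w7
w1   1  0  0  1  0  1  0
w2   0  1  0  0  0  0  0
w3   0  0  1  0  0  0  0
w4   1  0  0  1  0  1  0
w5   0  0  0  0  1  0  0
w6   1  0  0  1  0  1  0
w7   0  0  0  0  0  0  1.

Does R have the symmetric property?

Symmetric: yes — every pair in R has its reverse in R.

Yes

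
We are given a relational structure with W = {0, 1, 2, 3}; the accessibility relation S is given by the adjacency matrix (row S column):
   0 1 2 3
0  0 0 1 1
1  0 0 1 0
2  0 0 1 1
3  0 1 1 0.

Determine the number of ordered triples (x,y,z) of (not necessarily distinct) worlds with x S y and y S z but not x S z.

4

Enumerating: (0,3,1), (1,2,3), (2,3,1), (3,2,3).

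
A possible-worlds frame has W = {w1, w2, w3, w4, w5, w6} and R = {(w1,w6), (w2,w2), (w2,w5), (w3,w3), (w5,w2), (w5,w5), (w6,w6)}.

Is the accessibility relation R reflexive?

Reflexive: no — w1 is not related to itself.

No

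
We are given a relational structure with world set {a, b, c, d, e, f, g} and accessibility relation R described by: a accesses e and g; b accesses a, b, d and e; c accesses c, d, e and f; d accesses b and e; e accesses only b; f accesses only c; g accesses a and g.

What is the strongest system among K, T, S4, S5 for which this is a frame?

K

Reflexive (axiom T): no — a is not related to itself.
Transitive (axiom 4): no — a R e and e R b, but not a R b.
Euclidean (axiom 5): no — a R e and a R g, but not e R g.
So F validates K; T would additionally require R to be reflexive. The strongest is K.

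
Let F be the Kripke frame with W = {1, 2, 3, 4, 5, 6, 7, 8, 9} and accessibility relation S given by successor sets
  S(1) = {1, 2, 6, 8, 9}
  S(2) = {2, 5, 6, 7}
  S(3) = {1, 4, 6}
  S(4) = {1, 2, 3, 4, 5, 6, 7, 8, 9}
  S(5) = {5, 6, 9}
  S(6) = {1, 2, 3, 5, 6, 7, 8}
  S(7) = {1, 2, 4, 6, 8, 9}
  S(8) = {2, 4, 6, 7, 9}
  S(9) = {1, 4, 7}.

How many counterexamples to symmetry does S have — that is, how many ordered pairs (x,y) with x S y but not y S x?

12

Enumerating: (1,2), (1,8), (2,5), (3,1), (4,1), (4,2), (4,5), (4,6), (5,9), (7,1), (8,2), (8,9).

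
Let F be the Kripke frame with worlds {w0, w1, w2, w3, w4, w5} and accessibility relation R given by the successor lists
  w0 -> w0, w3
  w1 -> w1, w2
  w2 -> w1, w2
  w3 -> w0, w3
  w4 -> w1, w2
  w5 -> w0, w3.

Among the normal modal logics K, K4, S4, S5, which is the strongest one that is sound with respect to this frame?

Transitive (axiom 4): yes — every two-step R-path is closed by a direct edge.
Reflexive (axiom T): no — w4 is not related to itself.
Euclidean (axiom 5): yes — any two successors of a common world are R-related.
So F validates K, K4; S4 would additionally require R to be reflexive. The strongest is K4.

K4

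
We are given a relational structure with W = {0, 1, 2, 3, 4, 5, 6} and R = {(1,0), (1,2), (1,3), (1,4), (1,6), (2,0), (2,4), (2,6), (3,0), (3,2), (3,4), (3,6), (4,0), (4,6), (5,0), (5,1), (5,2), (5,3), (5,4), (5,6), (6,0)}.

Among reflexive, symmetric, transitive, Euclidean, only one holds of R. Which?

transitive

Reflexive: no — 0 is not related to itself.
Symmetric: no — 1 R 0 but not 0 R 1.
Transitive: yes — every two-step R-path is closed by a direct edge.
Euclidean: no — 1 R 0 and 1 R 2, but not 0 R 2.
Only transitive holds.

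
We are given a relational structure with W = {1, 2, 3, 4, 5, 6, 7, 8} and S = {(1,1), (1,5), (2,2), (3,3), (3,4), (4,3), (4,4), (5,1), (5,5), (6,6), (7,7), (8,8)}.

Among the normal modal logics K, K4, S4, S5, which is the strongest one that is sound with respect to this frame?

Transitive (axiom 4): yes — every two-step S-path is closed by a direct edge.
Reflexive (axiom T): yes — every world is S-related to itself.
Euclidean (axiom 5): yes — any two successors of a common world are S-related.
So F validates K, K4, S4, S5. The strongest is S5.

S5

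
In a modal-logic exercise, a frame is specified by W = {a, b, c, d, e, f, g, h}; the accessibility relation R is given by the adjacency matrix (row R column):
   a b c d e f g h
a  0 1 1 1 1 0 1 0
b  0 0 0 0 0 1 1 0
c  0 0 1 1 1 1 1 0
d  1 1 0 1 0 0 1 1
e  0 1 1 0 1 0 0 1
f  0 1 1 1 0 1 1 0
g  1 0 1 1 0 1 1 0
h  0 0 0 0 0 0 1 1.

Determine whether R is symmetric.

No

Symmetric: no — a R b but not b R a.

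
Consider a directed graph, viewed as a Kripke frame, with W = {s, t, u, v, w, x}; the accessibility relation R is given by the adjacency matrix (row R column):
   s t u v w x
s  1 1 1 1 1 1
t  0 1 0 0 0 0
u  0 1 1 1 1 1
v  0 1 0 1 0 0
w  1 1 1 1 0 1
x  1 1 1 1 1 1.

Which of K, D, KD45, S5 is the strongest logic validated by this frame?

Serial (axiom D): yes — every world has a successor (e.g. s R s).
Euclidean (axiom 5): no — s R t and s R u, but not t R u.
Transitive (axiom 4): no — u R w and w R s, but not u R s.
Reflexive (axiom T): no — w is not related to itself.
So F validates K, D; KD45 would additionally require R to be Euclidean and transitive. The strongest is D.

D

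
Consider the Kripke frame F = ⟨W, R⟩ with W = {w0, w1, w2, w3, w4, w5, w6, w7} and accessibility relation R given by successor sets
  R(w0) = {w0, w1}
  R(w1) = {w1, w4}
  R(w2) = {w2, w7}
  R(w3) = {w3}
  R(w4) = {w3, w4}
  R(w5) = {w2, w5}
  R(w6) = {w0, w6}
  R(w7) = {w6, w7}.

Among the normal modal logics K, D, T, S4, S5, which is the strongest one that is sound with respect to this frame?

T

Serial (axiom D): yes — every world has a successor (e.g. w0 R w0).
Reflexive (axiom T): yes — every world is R-related to itself.
Transitive (axiom 4): no — w0 R w1 and w1 R w4, but not w0 R w4.
Euclidean (axiom 5): no — w0 R w1 and w0 R w0, but not w1 R w0.
So F validates K, D, T; S4 would additionally require R to be transitive. The strongest is T.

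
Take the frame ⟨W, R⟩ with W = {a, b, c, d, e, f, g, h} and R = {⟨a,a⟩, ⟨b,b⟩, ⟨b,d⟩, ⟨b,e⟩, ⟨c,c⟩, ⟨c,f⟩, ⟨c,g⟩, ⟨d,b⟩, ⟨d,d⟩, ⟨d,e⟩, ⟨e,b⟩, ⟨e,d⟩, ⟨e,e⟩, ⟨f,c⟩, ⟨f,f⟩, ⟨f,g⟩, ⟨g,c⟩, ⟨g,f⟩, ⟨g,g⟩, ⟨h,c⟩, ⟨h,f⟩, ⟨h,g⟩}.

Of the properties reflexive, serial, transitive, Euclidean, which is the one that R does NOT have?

reflexive

Reflexive: no — h is not related to itself.
Serial: yes — every world has a successor (e.g. a R a).
Transitive: yes — every two-step R-path is closed by a direct edge.
Euclidean: yes — any two successors of a common world are R-related.
Only reflexive fails.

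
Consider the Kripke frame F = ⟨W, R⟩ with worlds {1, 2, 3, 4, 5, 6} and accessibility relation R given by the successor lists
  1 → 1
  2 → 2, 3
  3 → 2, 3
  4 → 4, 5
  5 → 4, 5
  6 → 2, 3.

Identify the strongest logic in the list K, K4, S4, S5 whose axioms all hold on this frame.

Transitive (axiom 4): yes — every two-step R-path is closed by a direct edge.
Reflexive (axiom T): no — 6 is not related to itself.
Euclidean (axiom 5): yes — any two successors of a common world are R-related.
So F validates K, K4; S4 would additionally require R to be reflexive. The strongest is K4.

K4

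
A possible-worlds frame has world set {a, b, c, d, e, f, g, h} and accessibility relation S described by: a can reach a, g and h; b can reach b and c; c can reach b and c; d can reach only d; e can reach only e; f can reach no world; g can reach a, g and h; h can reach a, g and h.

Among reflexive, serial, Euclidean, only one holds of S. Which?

Reflexive: no — f is not related to itself.
Serial: no — f has no S-successor.
Euclidean: yes — any two successors of a common world are S-related.
Only Euclidean holds.

Euclidean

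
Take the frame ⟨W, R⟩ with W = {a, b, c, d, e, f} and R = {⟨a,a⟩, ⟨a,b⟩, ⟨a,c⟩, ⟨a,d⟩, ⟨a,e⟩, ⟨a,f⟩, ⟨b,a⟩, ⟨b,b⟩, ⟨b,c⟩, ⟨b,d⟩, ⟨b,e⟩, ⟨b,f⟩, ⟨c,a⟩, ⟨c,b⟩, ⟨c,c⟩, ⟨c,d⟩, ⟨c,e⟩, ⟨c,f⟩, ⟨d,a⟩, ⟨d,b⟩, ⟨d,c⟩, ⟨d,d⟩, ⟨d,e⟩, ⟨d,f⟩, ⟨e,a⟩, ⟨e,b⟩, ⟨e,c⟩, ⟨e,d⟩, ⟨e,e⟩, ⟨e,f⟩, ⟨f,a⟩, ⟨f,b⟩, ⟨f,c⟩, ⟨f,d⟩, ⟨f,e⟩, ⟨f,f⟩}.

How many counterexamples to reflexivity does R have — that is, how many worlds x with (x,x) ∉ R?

0

R is reflexive; there are no such worlds.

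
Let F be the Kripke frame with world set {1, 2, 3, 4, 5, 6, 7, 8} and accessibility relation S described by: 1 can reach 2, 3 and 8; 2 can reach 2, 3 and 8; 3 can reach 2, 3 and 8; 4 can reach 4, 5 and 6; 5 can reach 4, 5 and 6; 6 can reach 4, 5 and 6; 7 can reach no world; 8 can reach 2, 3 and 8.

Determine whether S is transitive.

Yes

Transitive: yes — every two-step S-path is closed by a direct edge.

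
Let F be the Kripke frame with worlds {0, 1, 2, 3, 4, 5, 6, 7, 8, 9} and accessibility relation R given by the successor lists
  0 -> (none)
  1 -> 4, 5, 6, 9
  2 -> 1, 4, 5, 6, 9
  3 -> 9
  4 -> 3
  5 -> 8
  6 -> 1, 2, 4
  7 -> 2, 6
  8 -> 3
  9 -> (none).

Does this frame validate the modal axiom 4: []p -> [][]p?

Axiom 4 corresponds to the accessibility relation being transitive.
Transitive: no — 1 R 4 and 4 R 3, but not 1 R 3.

No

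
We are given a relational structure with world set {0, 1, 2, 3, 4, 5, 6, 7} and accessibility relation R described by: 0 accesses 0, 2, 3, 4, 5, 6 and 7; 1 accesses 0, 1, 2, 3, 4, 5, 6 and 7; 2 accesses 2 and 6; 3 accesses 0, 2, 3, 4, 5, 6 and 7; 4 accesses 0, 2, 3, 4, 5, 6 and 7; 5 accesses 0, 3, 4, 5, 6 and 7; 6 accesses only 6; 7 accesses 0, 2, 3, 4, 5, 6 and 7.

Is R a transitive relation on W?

Transitive: no — 5 R 0 and 0 R 2, but not 5 R 2.

No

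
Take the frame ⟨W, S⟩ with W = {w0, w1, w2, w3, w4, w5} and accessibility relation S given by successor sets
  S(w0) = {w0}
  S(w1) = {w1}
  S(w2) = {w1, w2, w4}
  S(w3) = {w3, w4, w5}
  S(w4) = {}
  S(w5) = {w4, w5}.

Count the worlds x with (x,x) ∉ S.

Enumerating: w4.

1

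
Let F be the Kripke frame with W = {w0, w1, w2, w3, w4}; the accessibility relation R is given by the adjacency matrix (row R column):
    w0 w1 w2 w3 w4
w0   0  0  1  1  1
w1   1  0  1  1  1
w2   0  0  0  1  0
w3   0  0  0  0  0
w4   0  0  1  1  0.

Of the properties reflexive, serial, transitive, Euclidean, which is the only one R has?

transitive

Reflexive: no — w0 is not related to itself.
Serial: no — w3 has no R-successor.
Transitive: yes — every two-step R-path is closed by a direct edge.
Euclidean: no — w0 R w2 and w0 R w4, but not w2 R w4.
Only transitive holds.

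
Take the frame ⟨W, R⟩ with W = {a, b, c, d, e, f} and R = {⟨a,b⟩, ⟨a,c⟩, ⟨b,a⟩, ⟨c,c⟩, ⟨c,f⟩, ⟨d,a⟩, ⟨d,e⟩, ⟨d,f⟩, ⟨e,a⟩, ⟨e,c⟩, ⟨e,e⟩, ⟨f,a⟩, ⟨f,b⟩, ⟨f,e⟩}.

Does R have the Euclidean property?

No

Euclidean: no — a R b and a R c, but not b R c.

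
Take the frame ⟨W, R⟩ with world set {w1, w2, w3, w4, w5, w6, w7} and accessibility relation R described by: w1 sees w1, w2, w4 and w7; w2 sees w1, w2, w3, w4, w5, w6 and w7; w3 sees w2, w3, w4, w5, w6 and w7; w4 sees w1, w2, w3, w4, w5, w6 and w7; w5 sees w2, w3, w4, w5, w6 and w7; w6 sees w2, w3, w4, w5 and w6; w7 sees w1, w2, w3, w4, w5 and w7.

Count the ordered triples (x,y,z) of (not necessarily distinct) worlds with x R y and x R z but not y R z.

Enumerating: (w2,w1,w3), (w2,w1,w5), (w2,w1,w6), (w2,w3,w1), (w2,w5,w1), (w2,w6,w1), (w2,w6,w7), (w2,w7,w6), (w3,w6,w7), (w3,w7,w6), (w4,w1,w3), (w4,w1,w5), … and 12 more.
Total: 24.

24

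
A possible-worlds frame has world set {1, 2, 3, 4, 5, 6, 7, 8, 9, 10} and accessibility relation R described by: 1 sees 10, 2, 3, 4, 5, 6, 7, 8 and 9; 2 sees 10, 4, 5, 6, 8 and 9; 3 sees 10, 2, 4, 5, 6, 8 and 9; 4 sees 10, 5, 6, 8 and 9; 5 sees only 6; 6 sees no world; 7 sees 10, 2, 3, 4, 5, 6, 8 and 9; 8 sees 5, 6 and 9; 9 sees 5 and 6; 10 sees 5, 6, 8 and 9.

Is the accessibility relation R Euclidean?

Euclidean: no — 1 R 10 and 1 R 2, but not 10 R 2.

No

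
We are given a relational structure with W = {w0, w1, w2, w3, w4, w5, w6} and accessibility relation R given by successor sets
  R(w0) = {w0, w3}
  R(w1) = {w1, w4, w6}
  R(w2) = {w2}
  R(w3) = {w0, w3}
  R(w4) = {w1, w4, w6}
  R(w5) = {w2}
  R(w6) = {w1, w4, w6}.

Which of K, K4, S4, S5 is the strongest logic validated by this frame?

Transitive (axiom 4): yes — every two-step R-path is closed by a direct edge.
Reflexive (axiom T): no — w5 is not related to itself.
Euclidean (axiom 5): yes — any two successors of a common world are R-related.
So F validates K, K4; S4 would additionally require R to be reflexive. The strongest is K4.

K4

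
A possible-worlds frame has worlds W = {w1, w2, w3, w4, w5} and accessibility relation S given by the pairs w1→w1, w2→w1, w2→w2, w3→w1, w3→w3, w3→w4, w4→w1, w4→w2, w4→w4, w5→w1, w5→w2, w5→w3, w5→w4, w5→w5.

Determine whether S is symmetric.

No

Symmetric: no — w2 S w1 but not w1 S w2.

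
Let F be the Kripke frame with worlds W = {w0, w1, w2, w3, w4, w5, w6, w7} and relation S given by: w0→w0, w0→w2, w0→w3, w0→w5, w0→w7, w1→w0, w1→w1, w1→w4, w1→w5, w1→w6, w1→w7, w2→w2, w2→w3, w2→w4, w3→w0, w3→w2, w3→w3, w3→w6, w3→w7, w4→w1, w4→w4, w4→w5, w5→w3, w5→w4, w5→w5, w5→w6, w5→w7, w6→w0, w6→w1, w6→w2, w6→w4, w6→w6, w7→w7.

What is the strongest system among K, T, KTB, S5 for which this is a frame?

T

Reflexive (axiom T): yes — every world is S-related to itself.
Symmetric (axiom B): no — w0 S w2 but not w2 S w0.
Euclidean (axiom 5): no — w0 S w2 and w0 S w5, but not w2 S w5.
So F validates K, T; KTB would additionally require S to be symmetric. The strongest is T.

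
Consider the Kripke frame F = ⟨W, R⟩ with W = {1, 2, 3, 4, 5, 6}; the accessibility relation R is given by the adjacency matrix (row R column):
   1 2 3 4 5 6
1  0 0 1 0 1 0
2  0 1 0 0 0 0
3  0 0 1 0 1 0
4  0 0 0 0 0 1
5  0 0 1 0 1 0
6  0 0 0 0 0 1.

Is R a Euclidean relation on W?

Euclidean: yes — any two successors of a common world are R-related.

Yes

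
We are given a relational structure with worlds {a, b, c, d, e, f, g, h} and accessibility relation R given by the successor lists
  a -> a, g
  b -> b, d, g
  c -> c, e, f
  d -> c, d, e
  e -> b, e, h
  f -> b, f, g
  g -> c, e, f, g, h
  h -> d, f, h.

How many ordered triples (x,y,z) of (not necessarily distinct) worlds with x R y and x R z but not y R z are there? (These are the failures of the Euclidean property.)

33

Enumerating: (a,g,a), (b,d,b), (b,d,g), (b,g,b), (b,g,d), (c,e,c), (c,e,f), (c,f,c), (c,f,e), (d,c,d), (d,e,c), (d,e,d), … and 21 more.
Total: 33.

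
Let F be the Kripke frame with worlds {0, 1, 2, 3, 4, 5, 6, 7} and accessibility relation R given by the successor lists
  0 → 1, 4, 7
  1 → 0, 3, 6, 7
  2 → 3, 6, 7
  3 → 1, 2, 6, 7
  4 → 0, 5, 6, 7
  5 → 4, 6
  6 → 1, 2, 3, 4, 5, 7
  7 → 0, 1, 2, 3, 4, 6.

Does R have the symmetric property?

Yes

Symmetric: yes — every pair in R has its reverse in R.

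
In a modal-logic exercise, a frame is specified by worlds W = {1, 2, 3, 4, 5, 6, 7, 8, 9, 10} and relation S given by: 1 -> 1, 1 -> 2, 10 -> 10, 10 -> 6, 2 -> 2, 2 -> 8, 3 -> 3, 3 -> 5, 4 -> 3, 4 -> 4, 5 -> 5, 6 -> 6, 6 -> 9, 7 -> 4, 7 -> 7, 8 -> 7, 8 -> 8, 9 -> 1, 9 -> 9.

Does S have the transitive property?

Transitive: no — 1 S 2 and 2 S 8, but not 1 S 8.

No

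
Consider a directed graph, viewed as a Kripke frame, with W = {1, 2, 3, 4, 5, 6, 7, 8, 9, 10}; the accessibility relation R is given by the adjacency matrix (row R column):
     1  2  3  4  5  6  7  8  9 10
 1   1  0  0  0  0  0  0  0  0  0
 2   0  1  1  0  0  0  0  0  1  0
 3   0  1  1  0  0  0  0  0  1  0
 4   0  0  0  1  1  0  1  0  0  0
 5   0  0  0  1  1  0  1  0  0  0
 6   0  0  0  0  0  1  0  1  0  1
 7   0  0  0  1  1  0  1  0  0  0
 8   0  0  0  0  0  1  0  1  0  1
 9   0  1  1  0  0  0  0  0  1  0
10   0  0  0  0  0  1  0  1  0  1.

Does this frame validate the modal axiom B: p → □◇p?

Yes

The schema B characterises exactly the symmetric frames.
Symmetric: yes — every pair in R has its reverse in R.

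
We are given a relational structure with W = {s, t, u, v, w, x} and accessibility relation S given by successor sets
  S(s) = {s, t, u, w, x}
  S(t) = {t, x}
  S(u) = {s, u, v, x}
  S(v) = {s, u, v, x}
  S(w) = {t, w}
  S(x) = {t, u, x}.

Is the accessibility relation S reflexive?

Yes

Reflexive: yes — every world is S-related to itself.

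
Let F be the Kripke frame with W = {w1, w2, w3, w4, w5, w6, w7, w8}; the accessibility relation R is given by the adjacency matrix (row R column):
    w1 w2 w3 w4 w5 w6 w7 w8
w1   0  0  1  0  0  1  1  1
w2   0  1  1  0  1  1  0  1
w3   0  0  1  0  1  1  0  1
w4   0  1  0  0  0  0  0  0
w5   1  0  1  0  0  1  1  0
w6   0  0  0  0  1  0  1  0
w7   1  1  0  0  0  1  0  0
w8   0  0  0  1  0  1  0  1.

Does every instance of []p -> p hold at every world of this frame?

No

The schema T characterises exactly the reflexive frames.
Reflexive: no — w1 is not related to itself.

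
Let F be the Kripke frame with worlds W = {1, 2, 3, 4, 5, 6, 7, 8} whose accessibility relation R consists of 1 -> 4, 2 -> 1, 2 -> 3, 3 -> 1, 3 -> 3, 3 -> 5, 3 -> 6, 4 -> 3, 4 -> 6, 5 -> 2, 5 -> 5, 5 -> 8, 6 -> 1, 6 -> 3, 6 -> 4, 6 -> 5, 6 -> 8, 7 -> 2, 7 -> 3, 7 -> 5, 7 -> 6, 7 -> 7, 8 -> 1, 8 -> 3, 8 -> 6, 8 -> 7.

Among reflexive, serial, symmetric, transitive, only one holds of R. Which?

Reflexive: no — 1 is not related to itself.
Serial: yes — every world has a successor (e.g. 1 R 4).
Symmetric: no — 1 R 4 but not 4 R 1.
Transitive: no — 1 R 4 and 4 R 3, but not 1 R 3.
Only serial holds.

serial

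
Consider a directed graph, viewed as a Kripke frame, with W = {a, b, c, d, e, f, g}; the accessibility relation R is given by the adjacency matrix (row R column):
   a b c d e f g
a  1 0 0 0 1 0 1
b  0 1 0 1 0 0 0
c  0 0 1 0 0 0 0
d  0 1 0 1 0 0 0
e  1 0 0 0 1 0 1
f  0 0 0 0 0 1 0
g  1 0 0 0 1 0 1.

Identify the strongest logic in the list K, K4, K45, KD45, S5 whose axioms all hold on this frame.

Transitive (axiom 4): yes — every two-step R-path is closed by a direct edge.
Euclidean (axiom 5): yes — any two successors of a common world are R-related.
Serial (axiom D): yes — every world has a successor (e.g. a R a).
Reflexive (axiom T): yes — every world is R-related to itself.
So F validates K, K4, K45, KD45, S5. The strongest is S5.

S5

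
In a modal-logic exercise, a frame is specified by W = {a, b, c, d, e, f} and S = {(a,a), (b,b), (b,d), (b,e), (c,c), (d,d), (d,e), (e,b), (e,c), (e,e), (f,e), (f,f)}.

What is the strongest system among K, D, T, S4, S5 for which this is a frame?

T

Serial (axiom D): yes — every world has a successor (e.g. a S a).
Reflexive (axiom T): yes — every world is S-related to itself.
Transitive (axiom 4): no — b S e and e S c, but not b S c.
Euclidean (axiom 5): no — b S e and b S d, but not e S d.
So F validates K, D, T; S4 would additionally require S to be transitive. The strongest is T.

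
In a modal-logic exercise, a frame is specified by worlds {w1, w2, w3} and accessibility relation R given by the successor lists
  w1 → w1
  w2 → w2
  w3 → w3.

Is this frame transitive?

Yes

Transitive: yes — every two-step R-path is closed by a direct edge.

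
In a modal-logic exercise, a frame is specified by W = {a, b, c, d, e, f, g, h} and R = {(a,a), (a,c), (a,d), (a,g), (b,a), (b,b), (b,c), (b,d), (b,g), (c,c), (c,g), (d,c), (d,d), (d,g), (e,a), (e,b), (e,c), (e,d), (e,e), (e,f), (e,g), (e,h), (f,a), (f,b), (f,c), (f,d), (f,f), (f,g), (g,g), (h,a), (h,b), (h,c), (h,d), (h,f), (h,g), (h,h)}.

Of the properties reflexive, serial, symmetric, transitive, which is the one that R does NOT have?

Reflexive: yes — every world is R-related to itself.
Serial: yes — every world has a successor (e.g. a R a).
Symmetric: no — a R c but not c R a.
Transitive: yes — every two-step R-path is closed by a direct edge.
Only symmetric fails.

symmetric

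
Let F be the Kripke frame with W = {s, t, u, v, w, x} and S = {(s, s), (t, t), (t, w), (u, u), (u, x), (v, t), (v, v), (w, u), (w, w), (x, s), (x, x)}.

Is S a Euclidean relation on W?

Euclidean: no — t S w and t S t, but not w S t.

No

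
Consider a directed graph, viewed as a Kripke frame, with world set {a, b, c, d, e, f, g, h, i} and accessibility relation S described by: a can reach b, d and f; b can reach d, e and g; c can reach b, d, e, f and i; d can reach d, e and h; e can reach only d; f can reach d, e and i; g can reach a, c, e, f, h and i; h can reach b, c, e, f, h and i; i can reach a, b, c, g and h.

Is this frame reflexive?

No

Reflexive: no — a is not related to itself.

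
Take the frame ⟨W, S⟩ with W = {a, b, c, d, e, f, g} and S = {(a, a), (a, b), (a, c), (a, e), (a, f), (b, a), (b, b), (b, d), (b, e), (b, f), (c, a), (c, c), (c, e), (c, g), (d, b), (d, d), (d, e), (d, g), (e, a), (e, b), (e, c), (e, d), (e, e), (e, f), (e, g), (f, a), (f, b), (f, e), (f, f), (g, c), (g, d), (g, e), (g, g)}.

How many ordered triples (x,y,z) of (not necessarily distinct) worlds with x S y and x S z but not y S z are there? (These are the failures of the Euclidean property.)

Enumerating: (a,b,c), (a,c,b), (a,c,f), (a,f,c), (b,a,d), (b,d,a), (b,d,f), (b,f,d), (c,a,g), (c,g,a), (d,b,g), (d,g,b), … and 18 more.
Total: 30.

30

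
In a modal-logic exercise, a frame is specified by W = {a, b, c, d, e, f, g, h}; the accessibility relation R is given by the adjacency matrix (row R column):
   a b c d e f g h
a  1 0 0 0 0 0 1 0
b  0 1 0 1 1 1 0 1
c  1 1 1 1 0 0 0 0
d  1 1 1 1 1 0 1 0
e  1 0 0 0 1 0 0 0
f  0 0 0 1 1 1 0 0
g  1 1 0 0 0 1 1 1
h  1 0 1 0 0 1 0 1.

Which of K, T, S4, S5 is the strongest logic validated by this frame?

T

Reflexive (axiom T): yes — every world is R-related to itself.
Transitive (axiom 4): no — a R g and g R b, but not a R b.
Euclidean (axiom 5): no — b R d and b R f, but not d R f.
So F validates K, T; S4 would additionally require R to be transitive. The strongest is T.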